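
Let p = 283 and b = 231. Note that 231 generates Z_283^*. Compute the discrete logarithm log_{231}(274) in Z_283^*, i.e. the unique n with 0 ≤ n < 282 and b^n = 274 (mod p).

Baby-step giant-step with m = ceil(sqrt(282)) = 17.
Baby table (231^j mod 283 for j=0..16):
  0:1  1:231  2:157  3:43  4:28  5:242  6:151  7:72
  8:218  9:267  10:266  11:35  12:161  13:118  14:90  15:131
  16:263
Giant step factor: 231^(-17) ≡ 243 (mod 283).
Scan 274·243^i mod 283 for i = 0, 1, …:
  i=0: 274   i=1: 77   i=2: 33   i=3: 95
  i=4: 162   i=5: 29   i=6: 255   i=7: 271
  i=8: 197   i=9: 44     …   i=13: 57
  i=14: 267
Match at i=14, j=9: n = 14·17 + 9 = 247.

247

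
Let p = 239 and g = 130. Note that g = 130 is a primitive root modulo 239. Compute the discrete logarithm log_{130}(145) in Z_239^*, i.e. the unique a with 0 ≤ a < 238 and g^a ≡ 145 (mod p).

86

Baby-step giant-step with m = ceil(sqrt(238)) = 16.
Baby table (130^j mod 239 for j=0..15):
  0:1  1:130  2:170  3:112  4:220  5:159  6:116  7:23
  8:122  9:86  10:186  11:41  12:72  13:39  14:51  15:177
Giant step factor: 130^(-16) ≡ 134 (mod 239).
Scan 145·134^i mod 239 for i = 0, 1, …:
  i=0: 145   i=1: 71   i=2: 193   i=3: 50
  i=4: 8   i=5: 116
Match at i=5, j=6: a = 5·16 + 6 = 86.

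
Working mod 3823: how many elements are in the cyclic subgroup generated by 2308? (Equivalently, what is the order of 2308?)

The order of 2308 must divide p − 1 = 3822 = 2 · 3 · 7^2 · 13.
Divisors: 1, 2, 3, 6, 7, 13, 14, 21, 26, 39, 42, 49, 78, 91, 98, 147, 182, 273, 294, 546, 637, 1274, 1911, 3822.
Check each in increasing order: 2308^1 ≡ 2308;  2308^2 ≡ 1425;  2308^3 ≡ 1120;  2308^6 ≡ 456;  2308^7 ≡ 1123;  2308^13 ≡ 3629;  2308^14 ≡ 3362;  2308^21 ≡ 2225;  2308^26 ≡ 3229;  2308^39 ≡ 546;  2308^42 ≡ 3663;  2308^49 ≡ 1.
Smallest exponent giving 1 is 49.

49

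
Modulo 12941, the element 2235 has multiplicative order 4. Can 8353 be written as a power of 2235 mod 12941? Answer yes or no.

no

8353 ∈ ⟨2235⟩ iff 8353^4 ≡ 1 (mod 12941), since |⟨2235⟩| = 4.
8353^4 mod 12941 = 5429.
Since 5429 ≠ 1, 8353 does not lie in the subgroup.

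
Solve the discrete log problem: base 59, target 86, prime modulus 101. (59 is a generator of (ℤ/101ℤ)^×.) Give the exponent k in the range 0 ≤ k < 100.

67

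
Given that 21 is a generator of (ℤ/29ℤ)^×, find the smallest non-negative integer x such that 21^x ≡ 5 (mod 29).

26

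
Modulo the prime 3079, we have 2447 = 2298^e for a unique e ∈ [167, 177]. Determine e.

Compute 2298^167 mod 3079 = 2412, then multiply by 2298 repeatedly:
  2298^167=2412  2298^168=576  2298^169=2757  2298^170=2083  2298^171=1968
  2298^172=2492  2298^173=2755  2298^174=566  2298^175=1330  2298^176=1972
  2298^177=2447
Found 2447 at exponent 177.

177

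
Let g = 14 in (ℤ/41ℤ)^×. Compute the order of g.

8

The order of 14 must divide p − 1 = 40 = 2^3 · 5.
Divisors: 1, 2, 4, 5, 8, 10, 20, 40.
Check each in increasing order: 14^1 ≡ 14;  14^2 ≡ 32;  14^4 ≡ 40;  14^5 ≡ 27;  14^8 ≡ 1.
Smallest exponent giving 1 is 8.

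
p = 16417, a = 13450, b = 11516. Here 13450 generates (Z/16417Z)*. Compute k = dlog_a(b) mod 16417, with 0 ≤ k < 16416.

Baby-step giant-step with m = ceil(sqrt(16416)) = 129.
Baby table (13450^j mod 16417 for j=0..128):
  0:1  1:13450  2:3577  3:8840  4:6086  5:1538  6:680  7:1731
  8:2644  9:2578  10:1396  11:11569  12:2724  13:11473  14:8467  15:12838
  16:13511  17:3177  18:13616  19:3565  20:11610  21:12413  22:10377  23:9733
  24:16109  25:10901  26:14640  27:2502  28:13467  29:2389  30:3981  31:8613
  32:6498  33:10409  34:13291  35:15654  36:14692  37:12388  38:2467  39:2393
  40:8530  41:6504  42:9024  43:1919  44:3026  45:1957  46:5199  47:6547
  48:12779  49:7977  50:5555  51:983  52:5665  53:2953  54:5127  55:6750
  56:1490  57:11760  58:10622  59:5166  60:5956  61:9657  62:11763  63:1721
  64:15897  65:16059  66:11498  67:16377  68:3761  69:4673  70:7574  71:2815
  72:4148  73:5634  74:12845  75:9159  76:11799  77:9828  78:13333  79:5959
  80:756  81:6077  82:11824  83:1321  84:4256  85:13538  86:5153  87:11693
  88:12407  89:11762  90:4688  91:12320  92:7219  93:5412  94:14839  95:3081
  96:2942  97:4930  98:237  99:2752  100:10482  101:10121  102:14103  103:3332
  104:13407  105:16239  106:2782  107:3557  108:2512  109:214  110:5325  111:10296
  112:3805  113:5461  114:792  115:14184  116:9260  117:7638  118:9931  119:3238
  120:13216  121:8341  122:9089  123:6068  124:5693  125:1962  126:6781  127:8015
  128:7728
Giant step factor: 13450^(-129) ≡ 11144 (mod 16417).
Scan 11516·11144^i mod 16417 for i = 0, 1, …:
  i=0: 11516   i=1: 2615   i=2: 1385   i=3: 2460
  i=4: 14267   i=5: 9220   i=6: 10094   i=7: 14669
  i=8: 7267   i=9: 14804     …   i=113: 14320
  i=114: 8840
Match at i=114, j=3: k = 114·129 + 3 = 14709.

14709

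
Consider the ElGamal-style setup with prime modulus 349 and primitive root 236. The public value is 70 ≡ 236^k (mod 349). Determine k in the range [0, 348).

Baby-step giant-step with m = ceil(sqrt(348)) = 19.
Baby table (236^j mod 349 for j=0..18):
  0:1  1:236  2:205  3:218  4:145  5:18  6:60  7:200
  8:85  9:167  10:324  11:33  12:110  13:134  14:214  15:248
  16:245  17:235  18:318
Giant step factor: 236^(-19) ≡ 188 (mod 349).
Scan 70·188^i mod 349 for i = 0, 1, …:
  i=0: 70   i=1: 247   i=2: 19   i=3: 82
  i=4: 60
Match at i=4, j=6: k = 4·19 + 6 = 82.

82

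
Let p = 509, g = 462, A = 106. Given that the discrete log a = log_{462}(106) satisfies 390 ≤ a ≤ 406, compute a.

390

Compute 462^390 mod 509 = 106, then multiply by 462 repeatedly:
  462^390=106
Found 106 at exponent 390.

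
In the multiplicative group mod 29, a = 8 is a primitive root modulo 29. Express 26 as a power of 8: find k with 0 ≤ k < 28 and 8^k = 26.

Successive powers of 8 modulo 29:
  8^0=1  8^1=8  8^2=6  8^3=19  8^4=7  8^5=27
  8^6=13  8^7=17  8^8=20  8^9=15  8^10=4  8^11=3
  8^12=24  8^13=18  8^14=28  8^15=21  8^16=23  8^17=10
  8^18=22  8^19=2  8^20=16  8^21=12  8^22=9  8^23=14
  8^24=25  8^25=26
So 8^25 ≡ 26 (mod 29), giving k = 25.

25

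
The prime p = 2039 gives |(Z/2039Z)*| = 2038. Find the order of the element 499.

2038

The order of 499 must divide p − 1 = 2038 = 2 · 1019.
Divisors: 1, 2, 1019, 2038.
Check each in increasing order: 499^1 ≡ 499;  499^2 ≡ 243;  499^1019 ≡ 2038;  499^2038 ≡ 1.
Smallest exponent giving 1 is 2038.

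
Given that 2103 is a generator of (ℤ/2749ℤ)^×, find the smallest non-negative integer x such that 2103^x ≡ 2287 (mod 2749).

1495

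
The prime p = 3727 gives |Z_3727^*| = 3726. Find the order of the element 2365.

The order of 2365 must divide p − 1 = 3726 = 2 · 3^4 · 23.
Divisors: 1, 2, 3, 6, 9, 18, 23, 27, 46, 54, 69, 81, 138, 162, 207, 414, 621, 1242, 1863, 3726.
Check each in increasing order: 2365^1 ≡ 2365;  2365^2 ≡ 2725;  2365^3 ≡ 642;  2365^6 ≡ 2194;  2365^9 ≡ 3469;  2365^18 ≡ 3205;  2365^23 ≡ 2729;  2365^27 ≡ 504;  2365^46 ≡ 895;  2365^54 ≡ 580;  2365^69 ≡ 1270;  2365^81 ≡ 1614;  2365^138 ≡ 2836;  2365^162 ≡ 3550;  2365^207 ≡ 1438;  2365^414 ≡ 3086;  2365^621 ≡ 2538;  2365^1242 ≡ 1188;  2365^1863 ≡ 1.
Smallest exponent giving 1 is 1863.

1863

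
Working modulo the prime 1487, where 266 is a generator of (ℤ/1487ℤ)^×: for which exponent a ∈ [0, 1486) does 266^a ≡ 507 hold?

954

Baby-step giant-step with m = ceil(sqrt(1486)) = 39.
Baby table (266^j mod 1487 for j=0..38):
  0:1  1:266  2:867  3:137  4:754  5:1306  6:925  7:695
  8:482  9:330  10:47  11:606  12:600  13:491  14:1237  15:415
  16:352  17:1438  18:349  19:640  20:722  21:229  22:1434  23:772
  24:146  25:174  26:187  27:671  28:46  29:340  30:1220  31:354
  32:483  33:596  34:914  35:743  36:1354  37:310  38:675
Giant step factor: 266^(-39) ≡ 1416 (mod 1487).
Scan 507·1416^i mod 1487 for i = 0, 1, …:
  i=0: 507   i=1: 1178   i=2: 1121   i=3: 707
  i=4: 361   i=5: 1135   i=6: 1200   i=7: 1046
  i=8: 84   i=9: 1471     …   i=23: 770
  i=24: 349
Match at i=24, j=18: a = 24·39 + 18 = 954.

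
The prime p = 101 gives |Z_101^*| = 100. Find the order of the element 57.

20

The order of 57 must divide p − 1 = 100 = 2^2 · 5^2.
Divisors: 1, 2, 4, 5, 10, 20, 25, 50, 100.
Check each in increasing order: 57^1 ≡ 57;  57^2 ≡ 17;  57^4 ≡ 87;  57^5 ≡ 10;  57^10 ≡ 100;  57^20 ≡ 1.
Smallest exponent giving 1 is 20.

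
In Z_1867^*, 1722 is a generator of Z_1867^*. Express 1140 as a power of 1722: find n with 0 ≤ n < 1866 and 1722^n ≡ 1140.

1123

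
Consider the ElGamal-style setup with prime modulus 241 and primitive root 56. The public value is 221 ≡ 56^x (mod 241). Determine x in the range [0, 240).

218

Baby-step giant-step with m = ceil(sqrt(240)) = 16.
Baby table (56^j mod 241 for j=0..15):
  0:1  1:56  2:3  3:168  4:9  5:22  6:27  7:66
  8:81  9:198  10:2  11:112  12:6  13:95  14:18  15:44
Giant step factor: 56^(-16) ≡ 183 (mod 241).
Scan 221·183^i mod 241 for i = 0, 1, …:
  i=0: 221   i=1: 196   i=2: 200   i=3: 209
  i=4: 169   i=5: 79   i=6: 238   i=7: 174
  i=8: 30   i=9: 188   i=10: 182   i=11: 48
  i=12: 108   i=13: 2
Match at i=13, j=10: x = 13·16 + 10 = 218.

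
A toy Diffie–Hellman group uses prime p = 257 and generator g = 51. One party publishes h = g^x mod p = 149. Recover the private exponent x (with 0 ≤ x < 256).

Baby-step giant-step with m = ceil(sqrt(256)) = 16.
Baby table (51^j mod 257 for j=0..15):
  0:1  1:51  2:31  3:39  4:190  5:181  6:236  7:214
  8:120  9:209  10:122  11:54  12:184  13:132  14:50  15:237
Giant step factor: 51^(-16) ≡ 225 (mod 257).
Scan 149·225^i mod 257 for i = 0, 1, …:
  i=0: 149   i=1: 115   i=2: 175   i=3: 54
Match at i=3, j=11: x = 3·16 + 11 = 59.

59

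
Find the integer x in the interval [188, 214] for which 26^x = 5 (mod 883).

203

Compute 26^188 mod 883 = 532, then multiply by 26 repeatedly:
  26^188=532  26^189=587  26^190=251  26^191=345  26^192=140
  26^193=108  26^194=159  26^195=602  26^196=641  26^197=772
  26^198=646  26^199=19  26^200=494  26^201=482  26^202=170
  26^203=5
Found 5 at exponent 203.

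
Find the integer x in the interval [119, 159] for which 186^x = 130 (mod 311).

136

Compute 186^119 mod 311 = 136, then multiply by 186 repeatedly:
  186^119=136  186^120=105  186^121=248  186^122=100  186^123=251
  186^124=36  186^125=165  186^126=212  186^127=246  186^128=39
  186^129=101  186^130=126  186^131=111  186^132=120  186^133=239
  186^134=292  186^135=198  186^136=130
Found 130 at exponent 136.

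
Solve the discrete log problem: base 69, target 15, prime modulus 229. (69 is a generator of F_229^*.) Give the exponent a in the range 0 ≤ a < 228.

6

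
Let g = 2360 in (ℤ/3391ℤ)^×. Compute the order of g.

The order of 2360 must divide p − 1 = 3390 = 2 · 3 · 5 · 113.
Divisors: 1, 2, 3, 5, 6, 10, 15, 30, 113, 226, 339, 565, 678, 1130, 1695, 3390.
Check each in increasing order: 2360^1 ≡ 2360;  2360^2 ≡ 1578;  2360^3 ≡ 762;  2360^5 ≡ 2022;  2360^6 ≡ 783;  2360^10 ≡ 2329;  2360^15 ≡ 2530;  2360^30 ≡ 2083;  2360^113 ≡ 3147;  2360^226 ≡ 1889;  2360^339 ≡ 260;  2360^565 ≡ 2836;  2360^678 ≡ 3171;  2360^1130 ≡ 2835;  2360^1695 ≡ 3390;  2360^3390 ≡ 1.
Smallest exponent giving 1 is 3390.

3390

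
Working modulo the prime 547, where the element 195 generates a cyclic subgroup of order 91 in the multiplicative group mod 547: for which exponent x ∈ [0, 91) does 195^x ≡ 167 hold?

Baby-step giant-step with m = ceil(sqrt(91)) = 10.
Baby table (195^j mod 547 for j=0..9):
  0:1  1:195  2:282  3:290  4:209  5:277  6:409  7:440
  8:468  9:458
Giant step factor: 195^(-10) ≡ 268 (mod 547).
Scan 167·268^i mod 547 for i = 0, 1, …:
  i=0: 167   i=1: 449   i=2: 539   i=3: 44
  i=4: 305   i=5: 237   i=6: 64   i=7: 195
Match at i=7, j=1: x = 7·10 + 1 = 71.

71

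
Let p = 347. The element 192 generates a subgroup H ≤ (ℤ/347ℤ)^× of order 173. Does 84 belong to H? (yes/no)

no

84 ∈ ⟨192⟩ iff 84^173 ≡ 1 (mod 347), since |⟨192⟩| = 173.
84^173 mod 347 = 346.
Since 346 ≠ 1, 84 does not lie in the subgroup.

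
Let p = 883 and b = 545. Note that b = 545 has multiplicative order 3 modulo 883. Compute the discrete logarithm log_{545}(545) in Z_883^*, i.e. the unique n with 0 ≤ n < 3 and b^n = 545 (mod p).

1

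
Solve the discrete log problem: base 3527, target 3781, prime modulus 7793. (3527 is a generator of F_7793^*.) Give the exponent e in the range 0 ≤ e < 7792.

6345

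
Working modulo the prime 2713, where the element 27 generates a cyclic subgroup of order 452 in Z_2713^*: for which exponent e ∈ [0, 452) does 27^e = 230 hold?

29

Baby-step giant-step with m = ceil(sqrt(452)) = 22.
Baby table (27^j mod 2713 for j=0..21):
  0:1  1:27  2:729  3:692  4:2406  5:2563  6:1376  7:1883
  8:2007  9:2642  10:796  11:2501  12:2415  13:93  14:2511  15:2685
  16:1957  17:1292  18:2328  19:457  20:1487  21:2167
Giant step factor: 27^(-22) ≡ 1058 (mod 2713).
Scan 230·1058^i mod 2713 for i = 0, 1, …:
  i=0: 230   i=1: 1883
Match at i=1, j=7: e = 1·22 + 7 = 29.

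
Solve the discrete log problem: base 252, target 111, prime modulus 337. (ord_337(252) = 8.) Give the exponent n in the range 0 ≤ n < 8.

7

Successive powers of 252 modulo 337:
  252^0=1  252^1=252  252^2=148  252^3=226  252^4=336  252^5=85
  252^6=189  252^7=111
So 252^7 ≡ 111 (mod 337), giving n = 7.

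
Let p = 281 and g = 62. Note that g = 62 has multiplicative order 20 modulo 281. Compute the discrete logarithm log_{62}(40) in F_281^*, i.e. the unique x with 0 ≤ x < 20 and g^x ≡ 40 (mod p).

3

Successive powers of 62 modulo 281:
  62^0=1  62^1=62  62^2=191  62^3=40
So 62^3 ≡ 40 (mod 281), giving x = 3.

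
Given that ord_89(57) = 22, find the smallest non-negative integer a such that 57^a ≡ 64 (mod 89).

Successive powers of 57 modulo 89:
  57^0=1  57^1=57  57^2=45  57^3=73  57^4=67  57^5=81
  57^6=78  57^7=85  57^8=39  57^9=87  57^10=64
So 57^10 ≡ 64 (mod 89), giving a = 10.

10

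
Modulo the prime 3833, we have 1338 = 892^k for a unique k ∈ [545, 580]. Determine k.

552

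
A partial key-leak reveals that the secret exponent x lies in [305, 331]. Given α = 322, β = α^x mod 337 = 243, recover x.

326

Compute 322^305 mod 337 = 284, then multiply by 322 repeatedly:
  322^305=284  322^306=121  322^307=207  322^308=265  322^309=69
  322^310=313  322^311=23  322^312=329  322^313=120  322^314=222
  322^315=40  322^316=74  322^317=238  322^318=137  322^319=304
  322^320=158  322^321=326  322^322=165  322^323=221  322^324=55
  322^325=186  322^326=243
Found 243 at exponent 326.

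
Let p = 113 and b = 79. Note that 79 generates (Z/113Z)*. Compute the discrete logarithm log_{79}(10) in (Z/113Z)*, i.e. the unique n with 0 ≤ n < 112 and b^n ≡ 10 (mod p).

Baby-step giant-step with m = ceil(sqrt(112)) = 11.
Baby table (79^j mod 113 for j=0..10):
  0:1  1:79  2:26  3:20  4:111  5:68  6:61  7:73
  8:4  9:90  10:104
Giant step factor: 79^(-11) ≡ 89 (mod 113).
Scan 10·89^i mod 113 for i = 0, 1, …:
  i=0: 10   i=1: 99   i=2: 110   i=3: 72
  i=4: 80   i=5: 1
Match at i=5, j=0: n = 5·11 + 0 = 55.

55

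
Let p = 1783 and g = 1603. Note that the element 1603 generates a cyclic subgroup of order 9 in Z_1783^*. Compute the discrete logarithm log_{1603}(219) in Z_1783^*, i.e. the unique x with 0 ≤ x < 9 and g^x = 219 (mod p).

5

Successive powers of 1603 modulo 1783:
  1603^0=1  1603^1=1603  1603^2=306  1603^3=193  1603^4=920  1603^5=219
So 1603^5 ≡ 219 (mod 1783), giving x = 5.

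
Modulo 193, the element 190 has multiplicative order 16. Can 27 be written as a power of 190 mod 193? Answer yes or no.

yes

27 ∈ ⟨190⟩ iff 27^16 ≡ 1 (mod 193), since |⟨190⟩| = 16.
27^16 mod 193 = 1.
Since 1 = 1, 27 lies in the subgroup.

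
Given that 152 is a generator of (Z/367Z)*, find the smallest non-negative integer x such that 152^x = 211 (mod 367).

Baby-step giant-step with m = ceil(sqrt(366)) = 20.
Baby table (152^j mod 367 for j=0..19):
  0:1  1:152  2:350  3:352  4:289  5:255  6:225  7:69
  8:212  9:295  10:66  11:123  12:346  13:111  14:357  15:315
  16:170  17:150  18:46  19:19
Giant step factor: 152^(-20) ≡ 237 (mod 367).
Scan 211·237^i mod 367 for i = 0, 1, …:
  i=0: 211   i=1: 95   i=2: 128   i=3: 242
  i=4: 102   i=5: 319   i=6: 1
Match at i=6, j=0: x = 6·20 + 0 = 120.

120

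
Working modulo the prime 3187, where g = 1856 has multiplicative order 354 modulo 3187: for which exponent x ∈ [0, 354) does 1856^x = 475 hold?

140

Baby-step giant-step with m = ceil(sqrt(354)) = 19.
Baby table (1856^j mod 3187 for j=0..18):
  0:1  1:1856  2:2776  3:2064  4:10  5:2625  6:2264  7:1518
  8:100  9:754  10:331  11:2432  12:1000  13:1166  14:123  15:2011
  16:439  17:2099  18:1230
Giant step factor: 1856^(-19) ≡ 2158 (mod 3187).
Scan 475·2158^i mod 3187 for i = 0, 1, …:
  i=0: 475   i=1: 2023   i=2: 2631   i=3: 1651
  i=4: 2979   i=5: 503   i=6: 1894   i=7: 1518
Match at i=7, j=7: x = 7·19 + 7 = 140.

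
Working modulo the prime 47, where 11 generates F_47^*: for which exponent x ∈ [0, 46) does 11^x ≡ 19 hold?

13

Successive powers of 11 modulo 47:
  11^0=1  11^1=11  11^2=27  11^3=15  11^4=24  11^5=29
  11^6=37  11^7=31  11^8=12  11^9=38  11^10=42  11^11=39
  11^12=6  11^13=19
So 11^13 ≡ 19 (mod 47), giving x = 13.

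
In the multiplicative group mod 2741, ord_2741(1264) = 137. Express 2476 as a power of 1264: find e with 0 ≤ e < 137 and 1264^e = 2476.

38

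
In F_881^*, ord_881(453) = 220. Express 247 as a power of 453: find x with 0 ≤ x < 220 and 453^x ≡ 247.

183

Baby-step giant-step with m = ceil(sqrt(220)) = 15.
Baby table (453^j mod 881 for j=0..14):
  0:1  1:453  2:817  3:81  4:572  5:102  6:394  7:520
  8:333  9:198  10:713  11:543  12:180  13:488  14:814
Giant step factor: 453^(-15) ≡ 719 (mod 881).
Scan 247·719^i mod 881 for i = 0, 1, …:
  i=0: 247   i=1: 512   i=2: 751   i=3: 797
  i=4: 393   i=5: 647   i=6: 25   i=7: 355
  i=8: 636   i=9: 45   i=10: 639   i=11: 440
  i=12: 81
Match at i=12, j=3: x = 12·15 + 3 = 183.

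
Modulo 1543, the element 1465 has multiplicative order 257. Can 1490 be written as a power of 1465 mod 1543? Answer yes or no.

1490 ∈ ⟨1465⟩ iff 1490^257 ≡ 1 (mod 1543), since |⟨1465⟩| = 257.
1490^257 mod 1543 = 862.
Since 862 ≠ 1, 1490 does not lie in the subgroup.

no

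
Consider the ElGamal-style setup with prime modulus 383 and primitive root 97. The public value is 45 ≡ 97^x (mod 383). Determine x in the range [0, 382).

183

Baby-step giant-step with m = ceil(sqrt(382)) = 20.
Baby table (97^j mod 383 for j=0..19):
  0:1  1:97  2:217  3:367  4:363  5:358  6:256  7:320
  8:17  9:117  10:242  11:111  12:43  13:341  14:139  15:78
  16:289  17:74  18:284  19:355
Giant step factor: 97^(-20) ≡ 186 (mod 383).
Scan 45·186^i mod 383 for i = 0, 1, …:
  i=0: 45   i=1: 327   i=2: 308   i=3: 221
  i=4: 125   i=5: 270   i=6: 47   i=7: 316
  i=8: 177   i=9: 367
Match at i=9, j=3: x = 9·20 + 3 = 183.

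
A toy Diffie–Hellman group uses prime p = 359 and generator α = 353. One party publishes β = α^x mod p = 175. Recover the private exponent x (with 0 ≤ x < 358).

Baby-step giant-step with m = ceil(sqrt(358)) = 19.
Baby table (353^j mod 359 for j=0..18):
  0:1  1:353  2:36  3:143  4:219  5:122  6:345  7:84
  8:214  9:152  10:165  11:87  12:196  13:260  14:235  15:26
  16:203  17:218  18:128
Giant step factor: 353^(-19) ≡ 280 (mod 359).
Scan 175·280^i mod 359 for i = 0, 1, …:
  i=0: 175   i=1: 176   i=2: 97   i=3: 235
Match at i=3, j=14: x = 3·19 + 14 = 71.

71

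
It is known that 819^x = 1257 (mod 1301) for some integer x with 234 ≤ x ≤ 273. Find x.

234

Compute 819^234 mod 1301 = 1257, then multiply by 819 repeatedly:
  819^234=1257
Found 1257 at exponent 234.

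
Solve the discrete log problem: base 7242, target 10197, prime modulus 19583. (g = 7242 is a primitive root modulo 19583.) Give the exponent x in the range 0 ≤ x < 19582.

4544

Baby-step giant-step with m = ceil(sqrt(19582)) = 140.
Baby table (7242^j mod 19583 for j=0..139):
  0:1  1:7242  2:3290  3:13252  4:14284  5:7322  6:14743  7:2290
  8:16962  9:14228  10:13013  11:6750  12:4332  13:378  14:15439  15:9891
  16:15591  17:14027  18:6513  19:11282  20:3968  21:7995  22:12442  23:3581
  24:5710  25:12107  26:5803  27:208  28:18028  29:18498  30:14796  31:14039
  32:15085  33:11596  34:6328  35:3156  36:2391  37:4250  38:13607  39:238
  40:292  41:19283  42:1113  43:11733  44:19332  45:3477  46:16279  47:2858
  48:17988  49:2980  50:694  51:12700  52:11632  53:12461  54:4098  55:9471
  56:9316  57:3037  58:2245  59:4400  60:3259  61:4163  62:10209  63:7753
  64:2765  65:10304  66:10338  67:1987  68:15932  69:16091  70:12172  71:6541
  72:18228  73:17756  74:6974  75:1151  76:12767  77:7271  78:17478  79:10747
  80:6932  81:10315  82:11668  83:18594  84:5040  85:16551  86:14382  87:12050
  88:4252  89:8508  90:6818  91:7213  92:8685  93:15757  94:2053  95:4329
  96:17818  97:5569  98:9301  99:11905  100:11644  101:1450  102:4412  103:11831
  104:4477  105:12569  106:2914  107:12297  108:10973  109:18235  110:9701  111:10421
  112:15583  113:14840  114:19359  115:3181  116:7194  117:8168  118:11996  119:4844
  120:7095  121:15781  122:19197  123:4957  124:2955  125:15474  126:8782  127:13243
  128:7855  129:16878  130:12973  131:10815  132:9813  133:18622  134:11986  135:10756
  136:13361  137:759  138:13438  139:10069
Giant step factor: 7242^(-140) ≡ 13849 (mod 19583).
Scan 10197·13849^i mod 19583 for i = 0, 1, …:
  i=0: 10197   i=1: 5240   i=2: 13745   i=3: 7745
  i=4: 4414   i=5: 10943   i=6: 16353   i=7: 14885
  i=8: 11707   i=9: 2586     …   i=31: 242
  i=32: 2765
Match at i=32, j=64: x = 32·140 + 64 = 4544.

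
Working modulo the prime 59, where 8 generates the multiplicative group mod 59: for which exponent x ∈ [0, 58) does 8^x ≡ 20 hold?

Baby-step giant-step with m = ceil(sqrt(58)) = 8.
Baby table (8^j mod 59 for j=0..7):
  0:1  1:8  2:5  3:40  4:25  5:23  6:7  7:56
Giant step factor: 8^(-8) ≡ 27 (mod 59).
Scan 20·27^i mod 59 for i = 0, 1, …:
  i=0: 20   i=1: 9   i=2: 7
Match at i=2, j=6: x = 2·8 + 6 = 22.

22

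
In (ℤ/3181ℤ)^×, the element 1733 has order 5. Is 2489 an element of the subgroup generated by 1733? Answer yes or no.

⟨1733⟩ has order 5; its elements mod 3181 are {1, 425, 1714, 1733, 2489}.
2489 is in this set.

yes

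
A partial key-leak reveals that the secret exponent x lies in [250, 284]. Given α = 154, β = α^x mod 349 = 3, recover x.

274

Compute 154^250 mod 349 = 238, then multiply by 154 repeatedly:
  154^250=238  154^251=7  154^252=31  154^253=237  154^254=202
  154^255=47  154^256=258  154^257=295  154^258=60  154^259=166
  154^260=87  154^261=136  154^262=4  154^263=267  154^264=285
  154^265=265  154^266=326  154^267=297  154^268=19  154^269=134
  154^270=45  154^271=299  154^272=327  154^273=102  154^274=3
Found 3 at exponent 274.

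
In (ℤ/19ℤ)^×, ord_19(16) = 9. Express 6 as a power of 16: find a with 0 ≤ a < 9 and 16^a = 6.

Successive powers of 16 modulo 19:
  16^0=1  16^1=16  16^2=9  16^3=11  16^4=5  16^5=4
  16^6=7  16^7=17  16^8=6
So 16^8 ≡ 6 (mod 19), giving a = 8.

8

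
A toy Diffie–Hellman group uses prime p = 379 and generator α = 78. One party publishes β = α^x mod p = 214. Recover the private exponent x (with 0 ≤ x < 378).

Baby-step giant-step with m = ceil(sqrt(378)) = 20.
Baby table (78^j mod 379 for j=0..19):
  0:1  1:78  2:20  3:44  4:21  5:122  6:41  7:166
  8:62  9:288  10:103  11:75  12:165  13:363  14:268  15:59
  16:54  17:43  18:322  19:102
Giant step factor: 78^(-20) ≡ 126 (mod 379).
Scan 214·126^i mod 379 for i = 0, 1, …:
  i=0: 214   i=1: 55   i=2: 108   i=3: 343
  i=4: 12   i=5: 375   i=6: 254   i=7: 168
  i=8: 323   i=9: 145   i=10: 78
Match at i=10, j=1: x = 10·20 + 1 = 201.

201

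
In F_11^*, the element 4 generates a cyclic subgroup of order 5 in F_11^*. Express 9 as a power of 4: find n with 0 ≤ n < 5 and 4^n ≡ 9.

3

Successive powers of 4 modulo 11:
  4^0=1  4^1=4  4^2=5  4^3=9
So 4^3 ≡ 9 (mod 11), giving n = 3.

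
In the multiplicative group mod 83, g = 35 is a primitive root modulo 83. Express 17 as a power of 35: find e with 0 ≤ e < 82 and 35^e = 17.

Successive powers of 35 modulo 83:
  35^0=1  35^1=35  35^2=63  35^3=47  35^4=68  35^5=56
  35^6=51  35^7=42  35^8=59  35^9=73  35^10=65  35^11=34
  35^12=28  35^13=67  35^14=21  35^15=71  35^16=78  35^17=74
  35^18=17
So 35^18 ≡ 17 (mod 83), giving e = 18.

18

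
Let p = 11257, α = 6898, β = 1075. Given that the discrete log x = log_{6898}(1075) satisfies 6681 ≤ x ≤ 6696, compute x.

Compute 6898^6681 mod 11257 = 6933, then multiply by 6898 repeatedly:
  6898^6681=6933  6898^6682=4098  6898^6683=1677  6898^6684=7007  6898^6685=7985
  6898^6686=29  6898^6687=8673  6898^6688=6656  6898^6689=7042  6898^6690=1761
  6898^6691=1075
Found 1075 at exponent 6691.

6691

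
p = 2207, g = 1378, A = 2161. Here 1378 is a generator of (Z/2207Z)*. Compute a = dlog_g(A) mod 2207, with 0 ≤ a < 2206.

1271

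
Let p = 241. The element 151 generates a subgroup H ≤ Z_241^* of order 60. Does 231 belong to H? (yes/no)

231 ∈ ⟨151⟩ iff 231^60 ≡ 1 (mod 241), since |⟨151⟩| = 60.
231^60 mod 241 = 1.
Since 1 = 1, 231 lies in the subgroup.

yes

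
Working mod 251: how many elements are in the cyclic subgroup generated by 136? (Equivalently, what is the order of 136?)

The order of 136 must divide p − 1 = 250 = 2 · 5^3.
Divisors: 1, 2, 5, 10, 25, 50, 125, 250.
Check each in increasing order: 136^1 ≡ 136;  136^2 ≡ 173;  136^5 ≡ 128;  136^10 ≡ 69;  136^25 ≡ 231;  136^50 ≡ 149;  136^125 ≡ 250;  136^250 ≡ 1.
Smallest exponent giving 1 is 250.

250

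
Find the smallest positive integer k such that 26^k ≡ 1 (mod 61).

The order of 26 must divide p − 1 = 60 = 2^2 · 3 · 5.
Divisors: 1, 2, 3, 4, 5, 6, 10, 12, 15, 20, 30, 60.
Check each in increasing order: 26^1 ≡ 26;  26^2 ≡ 5;  26^3 ≡ 8;  26^4 ≡ 25;  26^5 ≡ 40;  26^6 ≡ 3;  26^10 ≡ 14;  26^12 ≡ 9;  26^15 ≡ 11;  26^20 ≡ 13;  26^30 ≡ 60;  26^60 ≡ 1.
Smallest exponent giving 1 is 60.

60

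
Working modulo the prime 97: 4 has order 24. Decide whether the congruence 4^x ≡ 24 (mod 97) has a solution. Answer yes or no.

⟨4⟩ has order 24; its elements mod 97 are {1, 4, 6, 9, 16, 22, 24, 33, 35, 36, 43, 47, 50, 54, 61, 62, 64, 73, 75, 81, 88, 91, 93, 96}.
24 is in this set.

yes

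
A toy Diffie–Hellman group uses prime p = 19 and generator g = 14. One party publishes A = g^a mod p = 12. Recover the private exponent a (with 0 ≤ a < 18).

Successive powers of 14 modulo 19:
  14^0=1  14^1=14  14^2=6  14^3=8  14^4=17  14^5=10
  14^6=7  14^7=3  14^8=4  14^9=18  14^10=5  14^11=13
  14^12=11  14^13=2  14^14=9  14^15=12
So 14^15 ≡ 12 (mod 19), giving a = 15.

15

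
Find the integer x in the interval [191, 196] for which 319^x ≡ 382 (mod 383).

191

Compute 319^191 mod 383 = 382, then multiply by 319 repeatedly:
  319^191=382
Found 382 at exponent 191.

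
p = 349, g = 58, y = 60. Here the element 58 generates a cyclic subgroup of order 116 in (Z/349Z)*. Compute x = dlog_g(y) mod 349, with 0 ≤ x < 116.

Successive powers of 58 modulo 349:
  58^0=1  58^1=58  58^2=223  58^3=21  58^4=171  58^5=146
  58^6=92  58^7=101  58^8=274  58^9=187  58^10=27  58^11=170
  58^12=88  58^13=218  58^14=80  58^15=103  58^16=41  58^17=284
  58^18=69  58^19=163  58^20=31  58^21=53  58^22=282  58^23=302
  58^24=66  58^25=338  58^26=60
So 58^26 ≡ 60 (mod 349), giving x = 26.

26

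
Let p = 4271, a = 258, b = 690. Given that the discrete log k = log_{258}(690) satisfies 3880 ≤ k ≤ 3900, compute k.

Compute 258^3880 mod 4271 = 1420, then multiply by 258 repeatedly:
  258^3880=1420  258^3881=3325  258^3882=3650  258^3883=2080  258^3884=2765
  258^3885=113  258^3886=3528  258^3887=501  258^3888=1128  258^3889=596
  258^3890=12  258^3891=3096  258^3892=91  258^3893=2123  258^3894=1046
  258^3895=795  258^3896=102  258^3897=690
Found 690 at exponent 3897.

3897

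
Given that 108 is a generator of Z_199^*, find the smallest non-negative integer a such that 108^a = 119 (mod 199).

Baby-step giant-step with m = ceil(sqrt(198)) = 15.
Baby table (108^j mod 199 for j=0..14):
  0:1  1:108  2:122  3:42  4:158  5:149  6:172  7:69
  8:89  9:60  10:112  11:156  12:132  13:127  14:184
Giant step factor: 108^(-15) ≡ 135 (mod 199).
Scan 119·135^i mod 199 for i = 0, 1, …:
  i=0: 119   i=1: 145   i=2: 73   i=3: 104
  i=4: 110   i=5: 124   i=6: 24   i=7: 56
  i=8: 197   i=9: 128   i=10: 166   i=11: 122
Match at i=11, j=2: a = 11·15 + 2 = 167.

167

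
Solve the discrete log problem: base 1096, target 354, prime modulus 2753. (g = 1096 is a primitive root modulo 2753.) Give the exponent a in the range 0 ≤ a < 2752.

Baby-step giant-step with m = ceil(sqrt(2752)) = 53.
Baby table (1096^j mod 2753 for j=0..52):
  0:1  1:1096  2:908  3:1335  4:1317  5:860  6:1034  7:1781
  8:99  9:1137  10:1796  11:21  12:992  13:2550  14:505  15:127
  16:1542  17:2443  18:1612  19:2079  20:1853  21:1927  22:441  23:1561
  24:1243  25:2346  26:2667  27:2099  28:1749  29:816  30:2364  31:371
  32:1925  33:1002  34:2498  35:1326  36:2465  37:947  38:31  39:940
  40:618  41:90  42:2285  43:1883  44:1771  45:151  46:316  47:2211
  48:616  49:651  50:469  51:1966  52:1890
Giant step factor: 1096^(-53) ≡ 1709 (mod 2753).
Scan 354·1709^i mod 2753 for i = 0, 1, …:
  i=0: 354   i=1: 2079
Match at i=1, j=19: a = 1·53 + 19 = 72.

72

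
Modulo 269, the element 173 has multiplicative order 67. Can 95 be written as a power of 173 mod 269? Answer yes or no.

95 ∈ ⟨173⟩ iff 95^67 ≡ 1 (mod 269), since |⟨173⟩| = 67.
95^67 mod 269 = 82.
Since 82 ≠ 1, 95 does not lie in the subgroup.

no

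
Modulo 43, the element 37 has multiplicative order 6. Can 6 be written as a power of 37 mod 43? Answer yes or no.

yes

6 ∈ ⟨37⟩ iff 6^6 ≡ 1 (mod 43), since |⟨37⟩| = 6.
6^6 mod 43 = 1.
Since 1 = 1, 6 lies in the subgroup.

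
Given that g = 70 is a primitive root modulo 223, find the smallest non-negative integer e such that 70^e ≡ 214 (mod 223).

73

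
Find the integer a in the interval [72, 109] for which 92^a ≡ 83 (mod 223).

Compute 92^72 mod 223 = 4, then multiply by 92 repeatedly:
  92^72=4  92^73=145  92^74=183  92^75=111  92^76=177
  92^77=5  92^78=14  92^79=173  92^80=83
Found 83 at exponent 80.

80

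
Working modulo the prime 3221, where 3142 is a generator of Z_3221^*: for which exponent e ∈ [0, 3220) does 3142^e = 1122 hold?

1558

Baby-step giant-step with m = ceil(sqrt(3220)) = 57.
Baby table (3142^j mod 3221 for j=0..56):
  0:1  1:3142  2:3020  3:2995  4:1749  5:332  6:2761  7:909
  8:2272  9:888  10:710  11:1888  12:2235  13:590  14:1705  15:587
  16:1942  17:1190  18:2620  19:2385  20:1624  21:544  22:2118  23:170
  24:2675  25:1261  26:232  27:998  28:1683  29:2325  30:3143  31:2941
  32:2794  33:1523  34:2081  35:3093  36:449  37:3181  38:3160  39:1598
  40:2598  41:902  42:2825  43:2295  44:2292  45:2529  46:3132  47:589
  48:1784  49:788  50:2168  51:2662  52:2288  53:2845  54:715  55:1493
  56:1230
Giant step factor: 3142^(-57) ≡ 2034 (mod 3221).
Scan 1122·2034^i mod 3221 for i = 0, 1, …:
  i=0: 1122   i=1: 1680   i=2: 2860   i=3: 114
  i=4: 3185   i=5: 859   i=6: 1424   i=7: 737
  i=8: 1293   i=9: 1626     …   i=26: 500
  i=27: 2385
Match at i=27, j=19: e = 27·57 + 19 = 1558.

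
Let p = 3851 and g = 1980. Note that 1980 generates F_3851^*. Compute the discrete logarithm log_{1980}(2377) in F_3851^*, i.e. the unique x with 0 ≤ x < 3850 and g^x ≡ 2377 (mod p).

511

Baby-step giant-step with m = ceil(sqrt(3850)) = 63.
Baby table (1980^j mod 3851 for j=0..62):
  0:1  1:1980  2:82  3:618  4:2873  5:613  6:675  7:203
  8:1436  9:1242  10:2222  11:1718  12:1207  13:2240  14:2699  15:2683
  16:1811  17:499  18:2164  19:2408  20:302  21:1055  22:1658  23:1788
  24:1171  25:278  26:3598  27:3541  28:2360  29:1537  30:970  31:2802
  32:2520  33:2555  34:2537  35:1556  36:80  37:509  38:2709  39:3228
  40:2631  41:2828  42:86  43:836  44:3201  45:3085  46:614  47:2655
  48:285  49:2054  50:264  51:2835  52:2393  53:1410  54:3676  55:90
  56:1054  57:3529  58:1706  59:553  60:1256  61:2985  62:2866
Giant step factor: 1980^(-63) ≡ 2803 (mod 3851).
Scan 2377·2803^i mod 3851 for i = 0, 1, …:
  i=0: 2377   i=1: 501   i=2: 2539   i=3: 169
  i=4: 34   i=5: 2878   i=6: 3040   i=7: 2708
  i=8: 203
Match at i=8, j=7: x = 8·63 + 7 = 511.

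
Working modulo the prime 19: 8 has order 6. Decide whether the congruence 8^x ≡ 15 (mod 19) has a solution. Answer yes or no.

⟨8⟩ has order 6; its elements mod 19 are {1, 7, 8, 11, 12, 18}.
15 is not in this set.

no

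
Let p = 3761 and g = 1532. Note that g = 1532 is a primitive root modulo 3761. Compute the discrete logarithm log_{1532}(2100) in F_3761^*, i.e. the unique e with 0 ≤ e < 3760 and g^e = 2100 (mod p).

Baby-step giant-step with m = ceil(sqrt(3760)) = 62.
Baby table (1532^j mod 3761 for j=0..61):
  0:1  1:1532  2:160  3:655  4:3034  5:3253  6:271  7:1462
  8:1989  9:738  10:2316  11:1489  12:1982  13:1297  14:1196  15:665
  16:3310  17:1092  18:3060  19:1714  20:670  21:3448  22:1892  23:2574
  24:1840  25:1891  26:1042  27:1680  28:1236  29:1769  30:2188  31:965
  32:307  33:199  34:227  35:1752  36:2471  37:2006  38:455  39:1275
  40:1341  41:906  42:183  43:2042  44:2953  45:3274  46:2355  47:1061
  48:700  49:515  50:2931  51:3419  52:2596  53:1695  54:1650  55:408
  56:730  57:1343  58:209  59:503  60:3352  61:1499
Giant step factor: 1532^(-62) ≡ 538 (mod 3761).
Scan 2100·538^i mod 3761 for i = 0, 1, …:
  i=0: 2100   i=1: 1500   i=2: 2146   i=3: 3682
  i=4: 2630   i=5: 804   i=6: 37   i=7: 1101
  i=8: 1861   i=9: 792     …   i=55: 2281
  i=56: 1092
Match at i=56, j=17: e = 56·62 + 17 = 3489.

3489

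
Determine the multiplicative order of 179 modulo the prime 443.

The order of 179 must divide p − 1 = 442 = 2 · 13 · 17.
Divisors: 1, 2, 13, 17, 26, 34, 221, 442.
Check each in increasing order: 179^1 ≡ 179;  179^2 ≡ 145;  179^13 ≡ 376;  179^17 ≡ 65;  179^26 ≡ 59;  179^34 ≡ 238;  179^221 ≡ 442;  179^442 ≡ 1.
Smallest exponent giving 1 is 442.

442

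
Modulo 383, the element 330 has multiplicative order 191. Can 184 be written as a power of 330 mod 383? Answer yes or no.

yes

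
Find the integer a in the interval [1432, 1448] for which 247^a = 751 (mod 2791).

1441

Compute 247^1432 mod 2791 = 285, then multiply by 247 repeatedly:
  247^1432=285  247^1433=620  247^1434=2426  247^1435=1948  247^1436=1104
  247^1437=1961  247^1438=1524  247^1439=2434  247^1440=1133  247^1441=751
Found 751 at exponent 1441.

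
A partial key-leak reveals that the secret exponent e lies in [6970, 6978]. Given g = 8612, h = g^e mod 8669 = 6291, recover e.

Compute 8612^6970 mod 8669 = 8036, then multiply by 8612 repeatedly:
  8612^6970=8036  8612^6971=1405  8612^6972=6605  8612^6973=4951  8612^6974=3870
  8612^6975=4804  8612^6976=3580  8612^6977=3996  8612^6978=6291
Found 6291 at exponent 6978.

6978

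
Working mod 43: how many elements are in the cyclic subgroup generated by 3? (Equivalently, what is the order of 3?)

42

The order of 3 must divide p − 1 = 42 = 2 · 3 · 7.
Divisors: 1, 2, 3, 6, 7, 14, 21, 42.
Check each in increasing order: 3^1 ≡ 3;  3^2 ≡ 9;  3^3 ≡ 27;  3^6 ≡ 41;  3^7 ≡ 37;  3^14 ≡ 36;  3^21 ≡ 42;  3^42 ≡ 1.
Smallest exponent giving 1 is 42.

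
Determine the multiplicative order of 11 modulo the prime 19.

3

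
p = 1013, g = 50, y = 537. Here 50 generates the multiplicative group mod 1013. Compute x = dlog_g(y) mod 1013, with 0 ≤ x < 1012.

142

Baby-step giant-step with m = ceil(sqrt(1012)) = 32.
Baby table (50^j mod 1013 for j=0..31):
  0:1  1:50  2:474  3:401  4:803  5:643  6:747  7:882
  8:541  9:712  10:145  11:159  12:859  13:404  14:953  15:39
  16:937  17:252  18:444  19:927  20:765  21:769  22:969  23:839
  24:417  25:590  26:123  27:72  28:561  29:699  30:508  31:75
Giant step factor: 50^(-32) ≡ 587 (mod 1013).
Scan 537·587^i mod 1013 for i = 0, 1, …:
  i=0: 537   i=1: 176   i=2: 999   i=3: 899
  i=4: 953
Match at i=4, j=14: x = 4·32 + 14 = 142.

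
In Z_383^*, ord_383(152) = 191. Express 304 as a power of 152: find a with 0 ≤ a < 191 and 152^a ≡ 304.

Baby-step giant-step with m = ceil(sqrt(191)) = 14.
Baby table (152^j mod 383 for j=0..13):
  0:1  1:152  2:124  3:81  4:56  5:86  6:50  7:323
  8:72  9:220  10:119  11:87  12:202  13:64
Giant step factor: 152^(-14) ≡ 378 (mod 383).
Scan 304·378^i mod 383 for i = 0, 1, …:
  i=0: 304   i=1: 12   i=2: 323
Match at i=2, j=7: a = 2·14 + 7 = 35.

35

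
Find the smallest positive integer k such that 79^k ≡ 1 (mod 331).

33

The order of 79 must divide p − 1 = 330 = 2 · 3 · 5 · 11.
Divisors: 1, 2, 3, 5, 6, 10, 11, 15, 22, 30, 33, 55, 66, 110, 165, 330.
Check each in increasing order: 79^1 ≡ 79;  79^2 ≡ 283;  79^3 ≡ 180;  79^5 ≡ 297;  79^6 ≡ 293;  79^10 ≡ 163;  79^11 ≡ 299;  79^15 ≡ 85;  79^22 ≡ 31;  79^30 ≡ 274;  79^33 ≡ 1.
Smallest exponent giving 1 is 33.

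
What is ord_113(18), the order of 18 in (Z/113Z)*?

8

The order of 18 must divide p − 1 = 112 = 2^4 · 7.
Divisors: 1, 2, 4, 7, 8, 14, 16, 28, 56, 112.
Check each in increasing order: 18^1 ≡ 18;  18^2 ≡ 98;  18^4 ≡ 112;  18^7 ≡ 44;  18^8 ≡ 1.
Smallest exponent giving 1 is 8.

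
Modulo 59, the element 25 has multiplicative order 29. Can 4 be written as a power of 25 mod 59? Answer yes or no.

yes

4 ∈ ⟨25⟩ iff 4^29 ≡ 1 (mod 59), since |⟨25⟩| = 29.
4^29 mod 59 = 1.
Since 1 = 1, 4 lies in the subgroup.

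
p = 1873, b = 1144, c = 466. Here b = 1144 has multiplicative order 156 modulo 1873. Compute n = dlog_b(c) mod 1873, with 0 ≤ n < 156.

Baby-step giant-step with m = ceil(sqrt(156)) = 13.
Baby table (1144^j mod 1873 for j=0..12):
  0:1  1:1144  2:1382  3:196  4:1337  5:1160  6:956  7:1705
  8:727  9:76  10:786  11:144  12:1785
Giant step factor: 1144^(-13) ≡ 1606 (mod 1873).
Scan 466·1606^i mod 1873 for i = 0, 1, …:
  i=0: 466   i=1: 1069   i=2: 1146   i=3: 1190
  i=4: 680   i=5: 121   i=6: 1407   i=7: 804
  i=8: 727
Match at i=8, j=8: n = 8·13 + 8 = 112.

112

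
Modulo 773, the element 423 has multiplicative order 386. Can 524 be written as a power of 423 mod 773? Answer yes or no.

524 ∈ ⟨423⟩ iff 524^386 ≡ 1 (mod 773), since |⟨423⟩| = 386.
524^386 mod 773 = 772.
Since 772 ≠ 1, 524 does not lie in the subgroup.

no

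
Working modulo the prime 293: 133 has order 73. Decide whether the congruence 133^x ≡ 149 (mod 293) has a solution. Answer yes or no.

yes

149 ∈ ⟨133⟩ iff 149^73 ≡ 1 (mod 293), since |⟨133⟩| = 73.
149^73 mod 293 = 1.
Since 1 = 1, 149 lies in the subgroup.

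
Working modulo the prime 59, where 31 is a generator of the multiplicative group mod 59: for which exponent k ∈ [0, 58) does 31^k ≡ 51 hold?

Baby-step giant-step with m = ceil(sqrt(58)) = 8.
Baby table (31^j mod 59 for j=0..7):
  0:1  1:31  2:17  3:55  4:53  5:50  6:16  7:24
Giant step factor: 31^(-8) ≡ 41 (mod 59).
Scan 51·41^i mod 59 for i = 0, 1, …:
  i=0: 51   i=1: 26   i=2: 4   i=3: 46
  i=4: 57   i=5: 36   i=6: 1
Match at i=6, j=0: k = 6·8 + 0 = 48.

48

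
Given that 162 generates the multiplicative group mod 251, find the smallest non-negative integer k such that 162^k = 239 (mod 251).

Baby-step giant-step with m = ceil(sqrt(250)) = 16.
Baby table (162^j mod 251 for j=0..15):
  0:1  1:162  2:140  3:90  4:22  5:50  6:68  7:223
  8:233  9:96  10:241  11:137  12:106  13:104  14:31  15:2
Giant step factor: 162^(-16) ≡ 196 (mod 251).
Scan 239·196^i mod 251 for i = 0, 1, …:
  i=0: 239   i=1: 158   i=2: 95   i=3: 46
  i=4: 231   i=5: 96
Match at i=5, j=9: k = 5·16 + 9 = 89.

89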